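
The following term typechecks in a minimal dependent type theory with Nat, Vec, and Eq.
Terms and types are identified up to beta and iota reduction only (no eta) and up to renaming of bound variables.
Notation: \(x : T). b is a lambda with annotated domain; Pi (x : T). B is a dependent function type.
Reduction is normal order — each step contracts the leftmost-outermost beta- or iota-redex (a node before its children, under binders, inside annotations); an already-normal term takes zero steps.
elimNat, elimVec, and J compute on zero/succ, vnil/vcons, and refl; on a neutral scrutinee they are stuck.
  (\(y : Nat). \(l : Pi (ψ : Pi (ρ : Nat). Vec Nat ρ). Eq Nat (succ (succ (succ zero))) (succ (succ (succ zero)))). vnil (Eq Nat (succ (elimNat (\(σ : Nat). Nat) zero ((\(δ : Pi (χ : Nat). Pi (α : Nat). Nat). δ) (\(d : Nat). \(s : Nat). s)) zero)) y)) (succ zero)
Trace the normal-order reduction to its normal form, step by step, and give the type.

reduction (normal order):
  (\(y : Nat). \(l : Pi (ψ : Pi (ρ : Nat). Vec Nat ρ). Eq Nat (succ (succ (succ zero))) (succ (succ (succ zero)))). vnil (Eq Nat (succ (elimNat (\(σ : Nat). Nat) zero ((\(δ : Pi (χ : Nat). Pi (α : Nat). Nat). δ) (\(d : Nat). \(s : Nat). s)) zero)) y)) (succ zero)
  ~> \(y : Pi (l : Pi (ψ : Nat). Vec Nat ψ). Eq Nat (succ (succ (succ zero))) (succ (succ (succ zero)))). vnil (Eq Nat (succ (elimNat (\(ρ : Nat). Nat) zero ((\(σ : Pi (δ : Nat). Pi (χ : Nat). Nat). σ) (\(α : Nat). \(d : Nat). d)) zero)) (succ zero))
  ~> \(y : Pi (l : Pi (ψ : Nat). Vec Nat ψ). Eq Nat (succ (succ (succ zero))) (succ (succ (succ zero)))). vnil (Eq Nat (succ zero) (succ zero))
type:
  Pi (y : Pi (l : Pi (ψ : Nat). Vec Nat ψ). Eq Nat (succ (succ (succ zero))) (succ (succ (succ zero)))). Vec (Eq Nat (succ zero) (succ zero)) zero


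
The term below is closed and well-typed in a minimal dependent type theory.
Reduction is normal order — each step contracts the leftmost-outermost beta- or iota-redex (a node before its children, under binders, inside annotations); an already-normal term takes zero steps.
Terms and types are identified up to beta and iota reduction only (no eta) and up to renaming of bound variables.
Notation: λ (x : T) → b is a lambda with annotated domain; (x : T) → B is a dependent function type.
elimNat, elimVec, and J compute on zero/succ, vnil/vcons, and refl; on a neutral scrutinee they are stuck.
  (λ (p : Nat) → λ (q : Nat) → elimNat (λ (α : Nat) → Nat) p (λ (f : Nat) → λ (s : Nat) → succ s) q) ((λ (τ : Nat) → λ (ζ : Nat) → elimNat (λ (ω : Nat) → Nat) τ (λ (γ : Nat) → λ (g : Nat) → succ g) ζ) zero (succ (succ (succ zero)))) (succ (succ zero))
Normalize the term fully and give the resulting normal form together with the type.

resulting normal form:
  succ (succ (succ (succ (succ zero))))
the term's type:
  Nat
observation: the leftmost-outermost redex is a beta-redex, and normalization takes 21 steps.


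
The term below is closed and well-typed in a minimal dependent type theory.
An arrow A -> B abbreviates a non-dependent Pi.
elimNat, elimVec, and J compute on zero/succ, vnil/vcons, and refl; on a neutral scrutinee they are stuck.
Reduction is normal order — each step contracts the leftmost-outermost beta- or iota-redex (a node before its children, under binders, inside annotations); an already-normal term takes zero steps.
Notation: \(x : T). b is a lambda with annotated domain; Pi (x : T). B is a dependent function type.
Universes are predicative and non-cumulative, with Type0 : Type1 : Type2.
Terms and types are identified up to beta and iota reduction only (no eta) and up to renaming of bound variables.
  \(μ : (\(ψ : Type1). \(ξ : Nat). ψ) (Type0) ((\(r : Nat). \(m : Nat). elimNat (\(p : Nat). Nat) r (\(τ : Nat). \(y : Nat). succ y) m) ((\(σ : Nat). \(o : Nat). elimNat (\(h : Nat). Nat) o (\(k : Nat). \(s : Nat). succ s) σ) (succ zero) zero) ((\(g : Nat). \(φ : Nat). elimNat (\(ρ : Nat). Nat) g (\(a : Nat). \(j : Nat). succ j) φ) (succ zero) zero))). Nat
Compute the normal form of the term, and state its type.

reduced normal form:
  \(μ : Type0). Nat
type:
  Type0 -> Type0


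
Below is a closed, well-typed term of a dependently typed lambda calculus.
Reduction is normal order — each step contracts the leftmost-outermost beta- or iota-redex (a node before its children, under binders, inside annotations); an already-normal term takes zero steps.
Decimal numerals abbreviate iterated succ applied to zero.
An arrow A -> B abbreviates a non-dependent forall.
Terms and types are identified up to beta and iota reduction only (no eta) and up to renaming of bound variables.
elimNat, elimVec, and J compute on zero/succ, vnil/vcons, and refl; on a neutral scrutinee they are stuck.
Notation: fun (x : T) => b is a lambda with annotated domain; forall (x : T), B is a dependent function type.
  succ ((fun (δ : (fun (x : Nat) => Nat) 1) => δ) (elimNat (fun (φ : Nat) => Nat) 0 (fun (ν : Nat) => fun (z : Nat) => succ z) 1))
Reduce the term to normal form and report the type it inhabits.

reduced normal form:
  2
inferred type:
  Nat
observation: the leftmost-outermost redex is a beta-redex, and normalization takes 5 steps.


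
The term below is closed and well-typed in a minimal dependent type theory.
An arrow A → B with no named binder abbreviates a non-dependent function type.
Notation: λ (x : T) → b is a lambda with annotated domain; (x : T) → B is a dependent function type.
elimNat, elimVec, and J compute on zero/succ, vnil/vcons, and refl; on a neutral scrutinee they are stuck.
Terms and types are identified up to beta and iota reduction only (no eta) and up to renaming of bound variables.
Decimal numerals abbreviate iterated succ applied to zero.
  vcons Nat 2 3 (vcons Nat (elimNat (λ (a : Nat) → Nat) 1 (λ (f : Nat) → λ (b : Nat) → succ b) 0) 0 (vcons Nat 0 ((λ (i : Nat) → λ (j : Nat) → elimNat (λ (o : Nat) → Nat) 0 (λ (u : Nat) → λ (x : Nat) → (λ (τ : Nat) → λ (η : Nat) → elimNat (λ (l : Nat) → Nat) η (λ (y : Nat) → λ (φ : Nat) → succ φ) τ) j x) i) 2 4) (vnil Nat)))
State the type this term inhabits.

inferred type:
  Vec Nat 3


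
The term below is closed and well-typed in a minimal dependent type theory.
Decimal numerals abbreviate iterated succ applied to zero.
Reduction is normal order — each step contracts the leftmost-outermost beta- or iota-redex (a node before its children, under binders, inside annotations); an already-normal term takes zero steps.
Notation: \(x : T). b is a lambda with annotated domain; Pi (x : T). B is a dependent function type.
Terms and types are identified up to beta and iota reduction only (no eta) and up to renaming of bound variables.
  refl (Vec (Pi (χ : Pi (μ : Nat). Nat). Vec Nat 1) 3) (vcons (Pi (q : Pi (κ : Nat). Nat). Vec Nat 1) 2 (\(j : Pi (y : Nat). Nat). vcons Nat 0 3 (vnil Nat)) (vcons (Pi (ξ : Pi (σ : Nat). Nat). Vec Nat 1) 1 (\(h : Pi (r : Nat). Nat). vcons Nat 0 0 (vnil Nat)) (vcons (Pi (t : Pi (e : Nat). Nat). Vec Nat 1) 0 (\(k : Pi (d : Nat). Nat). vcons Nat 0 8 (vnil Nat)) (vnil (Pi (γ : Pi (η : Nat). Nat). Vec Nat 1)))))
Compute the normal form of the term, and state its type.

resulting normal form:
  refl (Vec (Pi (χ : Pi (μ : Nat). Nat). Vec Nat 1) 3) (vcons (Pi (q : Pi (κ : Nat). Nat). Vec Nat 1) 2 (\(j : Pi (y : Nat). Nat). vcons Nat 0 3 (vnil Nat)) (vcons (Pi (ξ : Pi (σ : Nat). Nat). Vec Nat 1) 1 (\(h : Pi (r : Nat). Nat). vcons Nat 0 0 (vnil Nat)) (vcons (Pi (t : Pi (e : Nat). Nat). Vec Nat 1) 0 (\(k : Pi (d : Nat). Nat). vcons Nat 0 8 (vnil Nat)) (vnil (Pi (γ : Pi (η : Nat). Nat). Vec Nat 1)))))
inferred type:
  Eq (Vec (Pi (χ : Pi (μ : Nat). Nat). Vec Nat 1) 3) (vcons (Pi (q : Pi (κ : Nat). Nat). Vec Nat 1) 2 (\(j : Pi (y : Nat). Nat). vcons Nat 0 3 (vnil Nat)) (vcons (Pi (ξ : Pi (σ : Nat). Nat). Vec Nat 1) 1 (\(h : Pi (r : Nat). Nat). vcons Nat 0 0 (vnil Nat)) (vcons (Pi (t : Pi (e : Nat). Nat). Vec Nat 1) 0 (\(k : Pi (d : Nat). Nat). vcons Nat 0 8 (vnil Nat)) (vnil (Pi (γ : Pi (η : Nat). Nat). Vec Nat 1))))) (vcons (Pi (f : Pi (ψ : Nat). Nat). Vec Nat 1) 2 (\(x : Pi (τ : Nat). Nat). vcons Nat 0 3 (vnil Nat)) (vcons (Pi (g : Pi (n : Nat). Nat). Vec Nat 1) 1 (\(z : Pi (ν : Nat). Nat). vcons Nat 0 0 (vnil Nat)) (vcons (Pi (u : Pi (ε : Nat). Nat). Vec Nat 1) 0 (\(ρ : Pi (α : Nat). Nat). vcons Nat 0 8 (vnil Nat)) (vnil (Pi (p : Pi (l : Nat). Nat). Vec Nat 1)))))
observation: no redex remains anywhere in the term; it is its own normal form.


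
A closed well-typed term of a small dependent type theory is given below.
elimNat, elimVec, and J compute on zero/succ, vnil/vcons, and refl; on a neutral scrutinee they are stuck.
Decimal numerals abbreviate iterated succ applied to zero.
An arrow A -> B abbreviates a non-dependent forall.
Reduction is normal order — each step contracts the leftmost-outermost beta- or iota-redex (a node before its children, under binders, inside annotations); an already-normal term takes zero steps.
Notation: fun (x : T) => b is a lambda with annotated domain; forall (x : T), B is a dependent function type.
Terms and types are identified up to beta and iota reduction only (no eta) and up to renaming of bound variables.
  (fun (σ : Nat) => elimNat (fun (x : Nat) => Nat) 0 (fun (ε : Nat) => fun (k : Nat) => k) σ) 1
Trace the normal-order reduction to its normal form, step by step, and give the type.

normal-order reduction sequence:
  (fun (σ : Nat) => elimNat (fun (x : Nat) => Nat) 0 (fun (ε : Nat) => fun (k : Nat) => k) σ) 1
  ~> elimNat (fun (σ : Nat) => Nat) 0 (fun (x : Nat) => fun (ε : Nat) => ε) 1
  ~> (fun (σ : Nat) => fun (x : Nat) => x) 0 (elimNat (fun (ε : Nat) => Nat) 0 (fun (k : Nat) => fun (γ : Nat) => γ) 0)
  ~> (fun (σ : Nat) => σ) (elimNat (fun (x : Nat) => Nat) 0 (fun (ε : Nat) => fun (k : Nat) => k) 0)
  ~> elimNat (fun (σ : Nat) => Nat) 0 (fun (x : Nat) => fun (ε : Nat) => ε) 0
  ~> 0
the term's type:
  Nat


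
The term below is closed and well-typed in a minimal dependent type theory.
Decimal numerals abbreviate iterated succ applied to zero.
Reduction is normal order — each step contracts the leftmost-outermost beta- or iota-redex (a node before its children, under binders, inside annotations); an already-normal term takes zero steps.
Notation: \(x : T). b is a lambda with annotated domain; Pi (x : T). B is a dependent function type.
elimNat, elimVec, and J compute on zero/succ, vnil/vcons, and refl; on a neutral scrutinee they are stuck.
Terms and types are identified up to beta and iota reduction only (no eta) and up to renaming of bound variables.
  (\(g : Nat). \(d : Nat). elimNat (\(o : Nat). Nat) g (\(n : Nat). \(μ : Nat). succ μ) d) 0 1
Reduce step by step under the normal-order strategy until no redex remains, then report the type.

normal-order reduction:
  (\(g : Nat). \(d : Nat). elimNat (\(o : Nat). Nat) g (\(n : Nat). \(μ : Nat). succ μ) d) 0 1
  ~> (\(g : Nat). elimNat (\(d : Nat). Nat) 0 (\(o : Nat). \(n : Nat). succ n) g) 1
  ~> elimNat (\(g : Nat). Nat) 0 (\(d : Nat). \(o : Nat). succ o) 1
  ~> (\(g : Nat). \(d : Nat). succ d) 0 (elimNat (\(o : Nat). Nat) 0 (\(n : Nat). \(μ : Nat). succ μ) 0)
  ~> (\(g : Nat). succ g) (elimNat (\(d : Nat). Nat) 0 (\(o : Nat). \(n : Nat). succ n) 0)
  ~> succ (elimNat (\(g : Nat). Nat) 0 (\(d : Nat). \(o : Nat). succ o) 0)
  ~> 1
the term's type:
  Nat


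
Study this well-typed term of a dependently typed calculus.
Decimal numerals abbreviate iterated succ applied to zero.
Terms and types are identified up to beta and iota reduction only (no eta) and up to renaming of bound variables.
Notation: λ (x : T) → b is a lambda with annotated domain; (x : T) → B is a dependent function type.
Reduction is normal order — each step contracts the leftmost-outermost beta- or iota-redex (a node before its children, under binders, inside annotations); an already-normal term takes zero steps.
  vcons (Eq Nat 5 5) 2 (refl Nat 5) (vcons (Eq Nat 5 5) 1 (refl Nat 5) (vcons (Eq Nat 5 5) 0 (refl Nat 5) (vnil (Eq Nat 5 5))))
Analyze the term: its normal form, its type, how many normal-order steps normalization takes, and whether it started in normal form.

normal form:
  vcons (Eq Nat 5 5) 2 (refl Nat 5) (vcons (Eq Nat 5 5) 1 (refl Nat 5) (vcons (Eq Nat 5 5) 0 (refl Nat 5) (vnil (Eq Nat 5 5))))
the term's type:
  Vec (Eq Nat 5 5) 3
steps to reach normal form (normal order): 0
term was already normal: yes


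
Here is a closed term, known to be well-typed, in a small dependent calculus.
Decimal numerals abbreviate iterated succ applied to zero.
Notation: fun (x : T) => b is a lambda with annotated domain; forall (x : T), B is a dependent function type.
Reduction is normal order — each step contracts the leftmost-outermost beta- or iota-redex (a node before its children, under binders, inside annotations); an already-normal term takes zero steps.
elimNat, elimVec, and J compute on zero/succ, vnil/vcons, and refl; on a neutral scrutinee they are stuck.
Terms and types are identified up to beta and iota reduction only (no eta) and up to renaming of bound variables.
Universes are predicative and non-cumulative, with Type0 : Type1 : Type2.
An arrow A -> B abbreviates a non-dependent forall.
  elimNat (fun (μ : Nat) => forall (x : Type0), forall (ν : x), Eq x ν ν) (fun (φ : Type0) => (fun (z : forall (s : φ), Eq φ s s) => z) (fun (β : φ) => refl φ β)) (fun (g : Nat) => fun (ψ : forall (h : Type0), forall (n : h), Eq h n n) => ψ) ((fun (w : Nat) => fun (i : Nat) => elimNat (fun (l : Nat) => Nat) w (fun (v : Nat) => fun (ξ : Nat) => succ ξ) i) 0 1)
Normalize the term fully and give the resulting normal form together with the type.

resulting normal form:
  fun (μ : Type0) => fun (x : μ) => refl μ x
the term's type:
  forall (μ : Type0), forall (x : μ), Eq μ x x
observation: the term reaches its normal form after 11 normal-order steps.


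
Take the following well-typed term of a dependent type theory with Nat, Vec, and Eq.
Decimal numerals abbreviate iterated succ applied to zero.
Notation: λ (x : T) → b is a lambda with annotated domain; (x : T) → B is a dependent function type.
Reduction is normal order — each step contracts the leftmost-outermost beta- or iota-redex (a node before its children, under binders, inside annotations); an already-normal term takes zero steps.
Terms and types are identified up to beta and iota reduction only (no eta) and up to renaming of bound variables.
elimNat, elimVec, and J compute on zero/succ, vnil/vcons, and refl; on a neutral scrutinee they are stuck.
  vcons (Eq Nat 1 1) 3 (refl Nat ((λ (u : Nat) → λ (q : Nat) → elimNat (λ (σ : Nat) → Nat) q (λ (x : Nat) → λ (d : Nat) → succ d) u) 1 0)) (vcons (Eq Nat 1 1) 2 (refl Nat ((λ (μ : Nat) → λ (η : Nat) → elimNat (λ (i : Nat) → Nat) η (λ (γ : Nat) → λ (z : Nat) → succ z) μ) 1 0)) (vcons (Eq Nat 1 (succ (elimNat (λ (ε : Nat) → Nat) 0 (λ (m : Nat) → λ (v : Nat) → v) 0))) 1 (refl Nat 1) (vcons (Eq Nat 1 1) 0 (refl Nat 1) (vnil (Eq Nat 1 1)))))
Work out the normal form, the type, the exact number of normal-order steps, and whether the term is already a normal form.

resulting normal form:
  vcons (Eq Nat 1 1) 3 (refl Nat 1) (vcons (Eq Nat 1 1) 2 (refl Nat 1) (vcons (Eq Nat 1 1) 1 (refl Nat 1) (vcons (Eq Nat 1 1) 0 (refl Nat 1) (vnil (Eq Nat 1 1)))))
inferred type:
  Vec (Eq Nat 1 1) 4
reduction steps (normal order): 13
already normal: no
first redex: a beta-redex


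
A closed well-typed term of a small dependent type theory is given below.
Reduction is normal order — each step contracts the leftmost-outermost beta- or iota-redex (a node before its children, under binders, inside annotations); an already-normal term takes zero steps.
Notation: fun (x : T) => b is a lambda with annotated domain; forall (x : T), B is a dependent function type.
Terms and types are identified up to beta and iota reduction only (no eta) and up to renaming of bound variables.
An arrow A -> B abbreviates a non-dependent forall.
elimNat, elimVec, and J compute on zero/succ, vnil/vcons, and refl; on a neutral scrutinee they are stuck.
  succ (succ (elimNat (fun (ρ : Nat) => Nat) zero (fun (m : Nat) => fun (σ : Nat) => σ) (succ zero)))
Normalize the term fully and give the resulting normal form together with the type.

reduced normal form:
  succ (succ zero)
the term's type:
  Nat
observation: the term reaches its normal form after 4 normal-order steps.


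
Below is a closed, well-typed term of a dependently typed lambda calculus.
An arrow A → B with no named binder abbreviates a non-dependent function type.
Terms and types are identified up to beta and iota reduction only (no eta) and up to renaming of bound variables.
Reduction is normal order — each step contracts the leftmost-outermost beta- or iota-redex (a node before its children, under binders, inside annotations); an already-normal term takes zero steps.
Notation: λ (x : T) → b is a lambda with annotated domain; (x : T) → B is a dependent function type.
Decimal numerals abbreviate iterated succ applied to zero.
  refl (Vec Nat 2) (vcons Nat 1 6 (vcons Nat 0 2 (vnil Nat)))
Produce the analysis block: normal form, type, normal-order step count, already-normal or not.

resulting normal form:
  refl (Vec Nat 2) (vcons Nat 1 6 (vcons Nat 0 2 (vnil Nat)))
inferred type:
  Eq (Vec Nat 2) (vcons Nat 1 6 (vcons Nat 0 2 (vnil Nat))) (vcons Nat 1 6 (vcons Nat 0 2 (vnil Nat)))
steps to reach normal form (normal order): 0
term was already normal: yes


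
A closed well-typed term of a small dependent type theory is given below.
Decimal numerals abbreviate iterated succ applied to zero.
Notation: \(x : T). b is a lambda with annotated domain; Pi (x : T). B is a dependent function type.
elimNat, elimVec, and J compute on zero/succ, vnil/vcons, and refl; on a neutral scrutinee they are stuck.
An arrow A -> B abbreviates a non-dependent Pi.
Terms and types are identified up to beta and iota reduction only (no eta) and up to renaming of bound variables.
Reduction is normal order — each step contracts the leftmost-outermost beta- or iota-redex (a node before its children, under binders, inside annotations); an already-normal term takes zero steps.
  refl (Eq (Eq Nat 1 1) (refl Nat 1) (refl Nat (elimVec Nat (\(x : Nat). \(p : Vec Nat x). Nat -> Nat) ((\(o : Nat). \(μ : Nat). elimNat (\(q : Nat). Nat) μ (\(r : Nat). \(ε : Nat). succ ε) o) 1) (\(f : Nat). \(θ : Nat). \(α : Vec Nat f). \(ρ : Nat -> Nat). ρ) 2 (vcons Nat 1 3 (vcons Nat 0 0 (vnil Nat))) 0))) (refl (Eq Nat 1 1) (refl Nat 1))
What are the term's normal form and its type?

reduced normal form:
  refl (Eq (Eq Nat 1 1) (refl Nat 1) (refl Nat 1)) (refl (Eq Nat 1 1) (refl Nat 1))
type:
  Eq (Eq (Eq Nat 1 1) (refl Nat 1) (refl Nat 1)) (refl (Eq Nat 1 1) (refl Nat 1)) (refl (Eq Nat 1 1) (refl Nat 1))


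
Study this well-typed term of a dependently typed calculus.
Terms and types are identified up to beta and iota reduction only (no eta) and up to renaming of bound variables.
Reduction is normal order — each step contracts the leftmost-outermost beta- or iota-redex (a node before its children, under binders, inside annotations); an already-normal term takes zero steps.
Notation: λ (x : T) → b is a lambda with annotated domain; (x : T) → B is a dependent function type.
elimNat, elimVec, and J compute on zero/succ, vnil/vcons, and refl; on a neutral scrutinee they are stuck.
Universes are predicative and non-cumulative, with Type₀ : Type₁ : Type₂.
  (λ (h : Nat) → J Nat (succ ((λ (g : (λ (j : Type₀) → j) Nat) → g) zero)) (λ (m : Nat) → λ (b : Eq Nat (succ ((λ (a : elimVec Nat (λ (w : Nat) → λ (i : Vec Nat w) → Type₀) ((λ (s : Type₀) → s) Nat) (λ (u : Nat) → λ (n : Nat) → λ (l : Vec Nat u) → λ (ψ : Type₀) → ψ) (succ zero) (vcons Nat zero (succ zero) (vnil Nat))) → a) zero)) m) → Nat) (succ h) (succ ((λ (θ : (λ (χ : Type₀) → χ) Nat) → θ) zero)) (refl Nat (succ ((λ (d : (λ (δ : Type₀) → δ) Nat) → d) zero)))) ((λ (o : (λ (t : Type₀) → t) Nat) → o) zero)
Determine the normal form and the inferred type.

normal form:
  succ zero
type:
  Nat


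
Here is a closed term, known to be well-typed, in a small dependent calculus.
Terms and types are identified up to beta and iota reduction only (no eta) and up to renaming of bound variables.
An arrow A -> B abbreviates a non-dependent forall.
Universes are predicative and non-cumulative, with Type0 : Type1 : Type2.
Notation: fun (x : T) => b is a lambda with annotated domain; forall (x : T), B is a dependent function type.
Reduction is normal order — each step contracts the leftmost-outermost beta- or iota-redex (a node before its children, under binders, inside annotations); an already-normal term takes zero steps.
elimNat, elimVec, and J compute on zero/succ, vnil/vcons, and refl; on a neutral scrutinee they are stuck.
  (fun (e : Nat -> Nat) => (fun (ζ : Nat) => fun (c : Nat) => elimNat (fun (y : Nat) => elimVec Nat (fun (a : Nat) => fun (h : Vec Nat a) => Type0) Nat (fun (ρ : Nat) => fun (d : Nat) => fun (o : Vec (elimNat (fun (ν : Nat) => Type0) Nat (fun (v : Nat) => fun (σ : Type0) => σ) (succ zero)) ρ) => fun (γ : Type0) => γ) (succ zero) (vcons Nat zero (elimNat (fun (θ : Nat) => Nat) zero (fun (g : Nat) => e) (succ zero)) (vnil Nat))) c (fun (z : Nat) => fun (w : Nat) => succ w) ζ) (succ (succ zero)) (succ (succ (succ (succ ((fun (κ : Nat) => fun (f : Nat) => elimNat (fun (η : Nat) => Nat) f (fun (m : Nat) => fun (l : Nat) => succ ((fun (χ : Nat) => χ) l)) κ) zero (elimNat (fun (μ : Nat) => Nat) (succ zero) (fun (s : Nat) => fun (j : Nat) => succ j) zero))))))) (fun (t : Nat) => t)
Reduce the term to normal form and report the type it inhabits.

resulting normal form:
  succ (succ (succ (succ (succ (succ (succ zero))))))
inferred type:
  Nat
observation: normalization takes exactly 14 steps under the normal-order strategy.


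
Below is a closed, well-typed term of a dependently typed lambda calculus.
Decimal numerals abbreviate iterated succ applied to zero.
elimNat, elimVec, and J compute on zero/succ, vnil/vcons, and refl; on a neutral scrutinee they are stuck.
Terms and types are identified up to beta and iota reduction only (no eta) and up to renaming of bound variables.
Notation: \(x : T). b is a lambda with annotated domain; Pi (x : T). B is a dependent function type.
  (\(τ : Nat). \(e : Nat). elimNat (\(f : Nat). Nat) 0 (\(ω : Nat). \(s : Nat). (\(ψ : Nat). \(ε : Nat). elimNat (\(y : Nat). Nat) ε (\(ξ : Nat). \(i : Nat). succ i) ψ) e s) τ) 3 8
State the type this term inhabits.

inferred type:
  Nat


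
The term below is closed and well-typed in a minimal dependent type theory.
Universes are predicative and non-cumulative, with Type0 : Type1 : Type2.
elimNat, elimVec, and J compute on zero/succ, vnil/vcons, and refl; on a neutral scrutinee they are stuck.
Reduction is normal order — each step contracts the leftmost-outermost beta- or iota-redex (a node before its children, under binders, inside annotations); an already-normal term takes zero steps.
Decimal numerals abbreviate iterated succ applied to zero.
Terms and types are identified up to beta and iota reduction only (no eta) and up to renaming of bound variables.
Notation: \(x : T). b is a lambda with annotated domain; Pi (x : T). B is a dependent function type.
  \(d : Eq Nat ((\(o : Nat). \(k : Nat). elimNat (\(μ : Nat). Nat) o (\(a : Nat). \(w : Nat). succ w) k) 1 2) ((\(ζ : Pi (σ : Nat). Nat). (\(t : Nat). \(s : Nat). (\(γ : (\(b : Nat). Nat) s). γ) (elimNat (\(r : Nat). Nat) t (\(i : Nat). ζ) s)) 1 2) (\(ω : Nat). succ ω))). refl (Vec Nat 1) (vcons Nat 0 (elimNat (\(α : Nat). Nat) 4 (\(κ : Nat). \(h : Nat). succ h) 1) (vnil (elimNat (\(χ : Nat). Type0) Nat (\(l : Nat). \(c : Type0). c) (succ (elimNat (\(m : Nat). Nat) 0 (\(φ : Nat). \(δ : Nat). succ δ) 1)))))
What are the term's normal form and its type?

normal form:
  \(d : Eq Nat 3 3). refl (Vec Nat 1) (vcons Nat 0 5 (vnil Nat))
the term's type:
  Pi (d : Eq Nat 3 3). Eq (Vec Nat 1) (vcons Nat 0 5 (vnil Nat)) (vcons Nat 0 5 (vnil Nat))
observation: contracting a beta-redex first, the term normalizes in 35 steps.


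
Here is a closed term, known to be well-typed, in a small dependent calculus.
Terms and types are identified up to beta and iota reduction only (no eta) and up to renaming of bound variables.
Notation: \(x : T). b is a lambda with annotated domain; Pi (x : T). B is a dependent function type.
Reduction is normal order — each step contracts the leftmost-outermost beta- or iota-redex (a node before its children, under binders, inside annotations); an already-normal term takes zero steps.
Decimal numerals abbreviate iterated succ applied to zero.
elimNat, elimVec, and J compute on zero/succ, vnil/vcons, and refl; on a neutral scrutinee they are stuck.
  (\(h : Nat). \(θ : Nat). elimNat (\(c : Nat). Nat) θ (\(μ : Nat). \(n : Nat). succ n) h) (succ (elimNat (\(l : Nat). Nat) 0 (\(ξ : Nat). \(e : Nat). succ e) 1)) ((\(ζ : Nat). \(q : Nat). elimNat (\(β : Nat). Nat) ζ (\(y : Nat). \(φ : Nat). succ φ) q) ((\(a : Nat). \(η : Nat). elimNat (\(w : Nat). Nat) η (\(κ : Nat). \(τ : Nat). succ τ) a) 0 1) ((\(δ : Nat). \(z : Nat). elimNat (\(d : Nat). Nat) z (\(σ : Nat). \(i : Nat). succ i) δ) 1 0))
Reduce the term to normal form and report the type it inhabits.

resulting normal form:
  4
the term's type:
  Nat


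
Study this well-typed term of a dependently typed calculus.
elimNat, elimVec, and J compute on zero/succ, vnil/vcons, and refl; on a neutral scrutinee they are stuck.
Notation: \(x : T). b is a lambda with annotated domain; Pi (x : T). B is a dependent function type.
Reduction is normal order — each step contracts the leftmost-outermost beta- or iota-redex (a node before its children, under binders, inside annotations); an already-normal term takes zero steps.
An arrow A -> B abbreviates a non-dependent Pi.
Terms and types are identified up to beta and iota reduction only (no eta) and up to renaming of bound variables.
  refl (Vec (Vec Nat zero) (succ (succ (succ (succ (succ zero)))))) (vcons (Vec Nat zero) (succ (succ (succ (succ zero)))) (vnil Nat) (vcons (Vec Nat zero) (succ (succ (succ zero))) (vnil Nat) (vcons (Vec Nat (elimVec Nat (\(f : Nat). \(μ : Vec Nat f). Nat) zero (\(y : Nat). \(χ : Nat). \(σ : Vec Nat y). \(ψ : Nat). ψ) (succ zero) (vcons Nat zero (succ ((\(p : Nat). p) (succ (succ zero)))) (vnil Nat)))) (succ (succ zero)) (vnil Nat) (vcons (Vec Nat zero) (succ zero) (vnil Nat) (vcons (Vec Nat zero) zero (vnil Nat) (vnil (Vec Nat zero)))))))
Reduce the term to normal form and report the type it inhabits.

resulting normal form:
  refl (Vec (Vec Nat zero) (succ (succ (succ (succ (succ zero)))))) (vcons (Vec Nat zero) (succ (succ (succ (succ zero)))) (vnil Nat) (vcons (Vec Nat zero) (succ (succ (succ zero))) (vnil Nat) (vcons (Vec Nat zero) (succ (succ zero)) (vnil Nat) (vcons (Vec Nat zero) (succ zero) (vnil Nat) (vcons (Vec Nat zero) zero (vnil Nat) (vnil (Vec Nat zero)))))))
type:
  Eq (Vec (Vec Nat zero) (succ (succ (succ (succ (succ zero)))))) (vcons (Vec Nat zero) (succ (succ (succ (succ zero)))) (vnil Nat) (vcons (Vec Nat zero) (succ (succ (succ zero))) (vnil Nat) (vcons (Vec Nat zero) (succ (succ zero)) (vnil Nat) (vcons (Vec Nat zero) (succ zero) (vnil Nat) (vcons (Vec Nat zero) zero (vnil Nat) (vnil (Vec Nat zero))))))) (vcons (Vec Nat zero) (succ (succ (succ (succ zero)))) (vnil Nat) (vcons (Vec Nat zero) (succ (succ (succ zero))) (vnil Nat) (vcons (Vec Nat zero) (succ (succ zero)) (vnil Nat) (vcons (Vec Nat zero) (succ zero) (vnil Nat) (vcons (Vec Nat zero) zero (vnil Nat) (vnil (Vec Nat zero)))))))


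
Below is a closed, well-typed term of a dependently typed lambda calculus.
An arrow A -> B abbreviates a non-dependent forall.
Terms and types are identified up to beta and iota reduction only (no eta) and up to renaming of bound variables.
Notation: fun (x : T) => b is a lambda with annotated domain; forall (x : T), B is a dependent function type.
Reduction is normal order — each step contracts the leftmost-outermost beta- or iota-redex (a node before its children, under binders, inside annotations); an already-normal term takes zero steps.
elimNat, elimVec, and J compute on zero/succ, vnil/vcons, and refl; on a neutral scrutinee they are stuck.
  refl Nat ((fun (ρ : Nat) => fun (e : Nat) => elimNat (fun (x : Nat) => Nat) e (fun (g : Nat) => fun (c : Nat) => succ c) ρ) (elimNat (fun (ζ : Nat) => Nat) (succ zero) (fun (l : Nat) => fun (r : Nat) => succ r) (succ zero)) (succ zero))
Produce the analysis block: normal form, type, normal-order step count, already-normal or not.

normal form:
  refl Nat (succ (succ (succ zero)))
the term's type:
  Eq Nat (succ (succ (succ zero))) (succ (succ (succ zero)))
reduction steps (normal order): 13
already normal: no
first redex: a beta-redex


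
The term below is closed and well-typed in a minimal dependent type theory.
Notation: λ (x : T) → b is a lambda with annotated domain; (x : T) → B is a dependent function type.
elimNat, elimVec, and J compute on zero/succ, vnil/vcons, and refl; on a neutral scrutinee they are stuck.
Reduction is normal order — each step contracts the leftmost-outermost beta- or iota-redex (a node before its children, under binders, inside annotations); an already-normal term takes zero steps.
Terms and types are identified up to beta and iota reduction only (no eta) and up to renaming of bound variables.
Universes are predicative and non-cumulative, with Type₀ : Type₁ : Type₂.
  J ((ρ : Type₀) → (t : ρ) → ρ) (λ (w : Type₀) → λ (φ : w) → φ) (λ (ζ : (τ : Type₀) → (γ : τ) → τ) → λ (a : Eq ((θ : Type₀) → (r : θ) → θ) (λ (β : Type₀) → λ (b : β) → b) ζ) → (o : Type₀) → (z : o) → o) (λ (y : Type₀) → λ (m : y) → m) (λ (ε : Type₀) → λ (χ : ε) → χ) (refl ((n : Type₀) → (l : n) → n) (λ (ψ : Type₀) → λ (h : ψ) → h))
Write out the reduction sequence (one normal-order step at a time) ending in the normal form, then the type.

reduction (normal order):
  J ((ρ : Type₀) → (t : ρ) → ρ) (λ (w : Type₀) → λ (φ : w) → φ) (λ (ζ : (τ : Type₀) → (γ : τ) → τ) → λ (a : Eq ((θ : Type₀) → (r : θ) → θ) (λ (β : Type₀) → λ (b : β) → b) ζ) → (o : Type₀) → (z : o) → o) (λ (y : Type₀) → λ (m : y) → m) (λ (ε : Type₀) → λ (χ : ε) → χ) (refl ((n : Type₀) → (l : n) → n) (λ (ψ : Type₀) → λ (h : ψ) → h))
  ~> λ (ρ : Type₀) → λ (t : ρ) → t
type:
  (ρ : Type₀) → (t : ρ) → ρ


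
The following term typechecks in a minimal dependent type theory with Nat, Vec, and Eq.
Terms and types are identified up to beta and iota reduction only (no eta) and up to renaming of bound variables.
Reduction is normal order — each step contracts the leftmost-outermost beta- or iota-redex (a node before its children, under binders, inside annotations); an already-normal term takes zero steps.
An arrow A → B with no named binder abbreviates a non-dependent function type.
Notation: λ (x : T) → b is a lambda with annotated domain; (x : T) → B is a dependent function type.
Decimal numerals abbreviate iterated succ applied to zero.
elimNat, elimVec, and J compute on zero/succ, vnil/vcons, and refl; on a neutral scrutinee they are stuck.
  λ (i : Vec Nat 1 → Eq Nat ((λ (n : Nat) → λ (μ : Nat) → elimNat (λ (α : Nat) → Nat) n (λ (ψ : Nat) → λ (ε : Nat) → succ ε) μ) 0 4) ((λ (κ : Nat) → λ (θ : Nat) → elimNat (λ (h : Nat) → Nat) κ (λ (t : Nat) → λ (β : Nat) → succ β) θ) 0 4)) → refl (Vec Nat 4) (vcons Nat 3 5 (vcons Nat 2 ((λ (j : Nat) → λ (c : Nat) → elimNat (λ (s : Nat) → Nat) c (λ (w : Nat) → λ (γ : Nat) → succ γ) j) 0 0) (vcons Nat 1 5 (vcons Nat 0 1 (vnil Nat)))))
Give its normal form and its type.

normal form:
  λ (i : Vec Nat 1 → Eq Nat 4 4) → refl (Vec Nat 4) (vcons Nat 3 5 (vcons Nat 2 0 (vcons Nat 1 5 (vcons Nat 0 1 (vnil Nat)))))
the term's type:
  (Vec Nat 1 → Eq Nat 4 4) → Eq (Vec Nat 4) (vcons Nat 3 5 (vcons Nat 2 0 (vcons Nat 1 5 (vcons Nat 0 1 (vnil Nat))))) (vcons Nat 3 5 (vcons Nat 2 0 (vcons Nat 1 5 (vcons Nat 0 1 (vnil Nat)))))
observation: reduction starts at a beta-redex, and 33 normal-order steps reach the normal form.


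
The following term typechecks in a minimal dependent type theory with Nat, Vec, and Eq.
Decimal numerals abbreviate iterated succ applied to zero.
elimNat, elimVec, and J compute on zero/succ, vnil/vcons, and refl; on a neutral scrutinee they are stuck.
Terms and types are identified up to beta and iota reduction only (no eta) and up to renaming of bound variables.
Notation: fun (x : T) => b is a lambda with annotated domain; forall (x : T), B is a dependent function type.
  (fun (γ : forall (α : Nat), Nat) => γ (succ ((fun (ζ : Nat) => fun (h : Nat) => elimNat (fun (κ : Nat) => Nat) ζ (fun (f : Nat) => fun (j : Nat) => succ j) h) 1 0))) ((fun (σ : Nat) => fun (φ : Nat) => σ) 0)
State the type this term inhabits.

inferred type:
  Nat


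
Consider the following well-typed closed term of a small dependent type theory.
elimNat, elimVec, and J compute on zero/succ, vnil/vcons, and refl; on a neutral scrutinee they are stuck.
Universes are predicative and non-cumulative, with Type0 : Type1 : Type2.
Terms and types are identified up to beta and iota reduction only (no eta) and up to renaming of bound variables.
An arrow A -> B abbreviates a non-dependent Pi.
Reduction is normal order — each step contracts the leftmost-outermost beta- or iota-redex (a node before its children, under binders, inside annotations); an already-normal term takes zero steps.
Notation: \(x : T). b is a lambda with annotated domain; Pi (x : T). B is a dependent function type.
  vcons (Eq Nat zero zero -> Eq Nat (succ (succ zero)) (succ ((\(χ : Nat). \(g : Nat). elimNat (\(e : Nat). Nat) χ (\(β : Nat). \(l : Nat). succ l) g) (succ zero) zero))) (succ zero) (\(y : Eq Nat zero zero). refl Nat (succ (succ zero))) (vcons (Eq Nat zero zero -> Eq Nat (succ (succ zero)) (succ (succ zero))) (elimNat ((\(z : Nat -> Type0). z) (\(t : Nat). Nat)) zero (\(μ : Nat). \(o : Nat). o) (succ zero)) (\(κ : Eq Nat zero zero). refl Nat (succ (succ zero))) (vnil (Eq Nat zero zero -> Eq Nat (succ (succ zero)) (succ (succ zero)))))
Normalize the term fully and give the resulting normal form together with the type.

normal form:
  vcons (Eq Nat zero zero -> Eq Nat (succ (succ zero)) (succ (succ zero))) (succ zero) (\(χ : Eq Nat zero zero). refl Nat (succ (succ zero))) (vcons (Eq Nat zero zero -> Eq Nat (succ (succ zero)) (succ (succ zero))) zero (\(g : Eq Nat zero zero). refl Nat (succ (succ zero))) (vnil (Eq Nat zero zero -> Eq Nat (succ (succ zero)) (succ (succ zero)))))
inferred type:
  Vec (Eq Nat zero zero -> Eq Nat (succ (succ zero)) (succ (succ zero))) (succ (succ zero))
observation: the leftmost-outermost redex is a beta-redex, and normalization takes 7 steps.


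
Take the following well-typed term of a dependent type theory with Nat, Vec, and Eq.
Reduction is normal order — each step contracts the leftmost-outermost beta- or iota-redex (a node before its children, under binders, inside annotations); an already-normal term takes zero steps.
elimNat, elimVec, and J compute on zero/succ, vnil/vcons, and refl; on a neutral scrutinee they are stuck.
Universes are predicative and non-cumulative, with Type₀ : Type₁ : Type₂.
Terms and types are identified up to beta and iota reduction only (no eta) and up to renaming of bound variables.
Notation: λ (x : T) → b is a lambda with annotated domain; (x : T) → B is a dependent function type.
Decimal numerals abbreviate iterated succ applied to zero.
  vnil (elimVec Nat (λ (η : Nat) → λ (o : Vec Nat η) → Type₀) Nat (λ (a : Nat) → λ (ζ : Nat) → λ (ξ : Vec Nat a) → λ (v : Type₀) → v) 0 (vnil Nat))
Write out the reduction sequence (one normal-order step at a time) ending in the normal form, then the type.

normal-order reduction:
  vnil (elimVec Nat (λ (η : Nat) → λ (o : Vec Nat η) → Type₀) Nat (λ (a : Nat) → λ (ζ : Nat) → λ (ξ : Vec Nat a) → λ (v : Type₀) → v) 0 (vnil Nat))
  ~> vnil Nat
type:
  Vec Nat 0


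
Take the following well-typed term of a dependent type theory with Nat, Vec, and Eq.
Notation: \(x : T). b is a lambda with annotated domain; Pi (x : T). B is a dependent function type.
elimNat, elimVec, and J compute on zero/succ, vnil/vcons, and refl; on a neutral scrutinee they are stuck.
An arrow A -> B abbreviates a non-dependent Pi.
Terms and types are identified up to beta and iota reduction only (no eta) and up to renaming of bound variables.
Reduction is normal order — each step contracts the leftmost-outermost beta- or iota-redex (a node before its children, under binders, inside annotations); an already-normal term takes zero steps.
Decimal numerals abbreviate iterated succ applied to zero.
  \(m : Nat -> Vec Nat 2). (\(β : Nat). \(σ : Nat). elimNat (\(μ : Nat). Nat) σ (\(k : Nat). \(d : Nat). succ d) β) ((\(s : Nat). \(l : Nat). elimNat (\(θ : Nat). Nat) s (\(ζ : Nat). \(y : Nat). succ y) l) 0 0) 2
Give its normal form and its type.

resulting normal form:
  \(m : Nat -> Vec Nat 2). 2
the term's type:
  (Nat -> Vec Nat 2) -> Nat
observation: the leftmost-outermost redex is a beta-redex, and normalization takes 6 steps.


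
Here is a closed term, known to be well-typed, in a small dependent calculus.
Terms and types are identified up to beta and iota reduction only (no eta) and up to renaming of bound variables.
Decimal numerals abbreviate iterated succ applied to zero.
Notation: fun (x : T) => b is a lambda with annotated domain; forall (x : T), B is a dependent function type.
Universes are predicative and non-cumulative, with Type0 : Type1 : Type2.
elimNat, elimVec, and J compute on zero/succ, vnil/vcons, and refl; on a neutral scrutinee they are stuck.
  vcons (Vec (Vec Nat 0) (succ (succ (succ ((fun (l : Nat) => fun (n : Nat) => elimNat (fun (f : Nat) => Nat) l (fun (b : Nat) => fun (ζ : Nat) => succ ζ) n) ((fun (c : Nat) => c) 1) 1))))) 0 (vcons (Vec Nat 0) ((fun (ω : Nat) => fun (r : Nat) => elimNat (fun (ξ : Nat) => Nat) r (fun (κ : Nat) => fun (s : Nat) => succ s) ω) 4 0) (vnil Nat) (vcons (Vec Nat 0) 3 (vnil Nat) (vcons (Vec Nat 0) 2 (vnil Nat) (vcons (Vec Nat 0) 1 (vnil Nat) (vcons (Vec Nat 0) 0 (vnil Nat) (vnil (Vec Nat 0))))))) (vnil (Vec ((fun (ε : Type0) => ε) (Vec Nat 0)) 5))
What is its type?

type:
  Vec (Vec (Vec Nat 0) 5) 1


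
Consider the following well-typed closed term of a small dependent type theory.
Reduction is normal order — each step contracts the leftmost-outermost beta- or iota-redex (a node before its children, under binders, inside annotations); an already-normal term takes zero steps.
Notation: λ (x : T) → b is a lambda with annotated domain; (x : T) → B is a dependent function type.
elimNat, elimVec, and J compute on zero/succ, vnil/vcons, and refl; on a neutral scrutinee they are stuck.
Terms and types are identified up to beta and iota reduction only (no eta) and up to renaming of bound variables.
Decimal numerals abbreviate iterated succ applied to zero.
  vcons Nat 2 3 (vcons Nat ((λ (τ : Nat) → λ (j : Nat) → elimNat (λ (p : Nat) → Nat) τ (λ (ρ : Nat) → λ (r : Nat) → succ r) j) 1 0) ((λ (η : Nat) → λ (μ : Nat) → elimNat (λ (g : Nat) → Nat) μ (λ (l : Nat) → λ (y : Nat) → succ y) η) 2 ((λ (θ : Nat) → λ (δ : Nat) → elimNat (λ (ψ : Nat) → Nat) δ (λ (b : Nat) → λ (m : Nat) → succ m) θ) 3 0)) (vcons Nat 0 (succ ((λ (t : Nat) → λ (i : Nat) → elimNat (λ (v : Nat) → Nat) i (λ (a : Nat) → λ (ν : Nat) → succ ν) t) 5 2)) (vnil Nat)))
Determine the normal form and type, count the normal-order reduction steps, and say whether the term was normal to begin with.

reduced normal form:
  vcons Nat 2 3 (vcons Nat 1 5 (vcons Nat 0 8 (vnil Nat)))
type:
  Vec Nat 3
steps to reach normal form (normal order): 42
started in normal form: no
first redex: a beta-redex


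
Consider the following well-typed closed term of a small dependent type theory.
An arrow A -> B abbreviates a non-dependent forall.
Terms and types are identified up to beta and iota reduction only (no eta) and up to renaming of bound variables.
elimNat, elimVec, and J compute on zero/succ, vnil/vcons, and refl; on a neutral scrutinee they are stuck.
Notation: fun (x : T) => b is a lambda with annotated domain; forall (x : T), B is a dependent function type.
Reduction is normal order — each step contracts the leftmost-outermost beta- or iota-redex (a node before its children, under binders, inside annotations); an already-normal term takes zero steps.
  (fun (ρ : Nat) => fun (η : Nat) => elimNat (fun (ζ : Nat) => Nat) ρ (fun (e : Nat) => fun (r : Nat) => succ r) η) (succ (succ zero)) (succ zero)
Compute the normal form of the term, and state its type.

normal form:
  succ (succ (succ zero))
inferred type:
  Nat
observation: the leftmost-outermost redex is a beta-redex, and normalization takes 6 steps.
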